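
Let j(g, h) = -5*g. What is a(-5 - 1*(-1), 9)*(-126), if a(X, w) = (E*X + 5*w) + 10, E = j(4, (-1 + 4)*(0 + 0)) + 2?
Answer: -16002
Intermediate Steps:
E = -18 (E = -5*4 + 2 = -20 + 2 = -18)
a(X, w) = 10 - 18*X + 5*w (a(X, w) = (-18*X + 5*w) + 10 = 10 - 18*X + 5*w)
a(-5 - 1*(-1), 9)*(-126) = (10 - 18*(-5 - 1*(-1)) + 5*9)*(-126) = (10 - 18*(-5 + 1) + 45)*(-126) = (10 - 18*(-4) + 45)*(-126) = (10 + 72 + 45)*(-126) = 127*(-126) = -16002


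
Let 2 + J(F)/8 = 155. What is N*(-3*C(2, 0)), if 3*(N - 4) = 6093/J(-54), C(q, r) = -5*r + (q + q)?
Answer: -2309/34 ≈ -67.912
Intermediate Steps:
J(F) = 1224 (J(F) = -16 + 8*155 = -16 + 1240 = 1224)
C(q, r) = -5*r + 2*q
N = 2309/408 (N = 4 + (6093/1224)/3 = 4 + (6093*(1/1224))/3 = 4 + (1/3)*(677/136) = 4 + 677/408 = 2309/408 ≈ 5.6593)
N*(-3*C(2, 0)) = 2309*(-3*(-5*0 + 2*2))/408 = 2309*(-3*(0 + 4))/408 = 2309*(-3*4)/408 = (2309/408)*(-12) = -2309/34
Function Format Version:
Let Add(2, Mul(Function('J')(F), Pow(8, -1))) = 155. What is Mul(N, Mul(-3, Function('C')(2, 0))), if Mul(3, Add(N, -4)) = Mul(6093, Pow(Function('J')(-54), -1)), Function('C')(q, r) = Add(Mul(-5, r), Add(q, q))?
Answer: Rational(-2309, 34) ≈ -67.912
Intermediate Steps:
Function('J')(F) = 1224 (Function('J')(F) = Add(-16, Mul(8, 155)) = Add(-16, 1240) = 1224)
Function('C')(q, r) = Add(Mul(-5, r), Mul(2, q))
N = Rational(2309, 408) (N = Add(4, Mul(Rational(1, 3), Mul(6093, Pow(1224, -1)))) = Add(4, Mul(Rational(1, 3), Mul(6093, Rational(1, 1224)))) = Add(4, Mul(Rational(1, 3), Rational(677, 136))) = Add(4, Rational(677, 408)) = Rational(2309, 408) ≈ 5.6593)
Mul(N, Mul(-3, Function('C')(2, 0))) = Mul(Rational(2309, 408), Mul(-3, Add(Mul(-5, 0), Mul(2, 2)))) = Mul(Rational(2309, 408), Mul(-3, Add(0, 4))) = Mul(Rational(2309, 408), Mul(-3, 4)) = Mul(Rational(2309, 408), -12) = Rational(-2309, 34)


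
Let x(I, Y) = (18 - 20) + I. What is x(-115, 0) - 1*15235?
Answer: -15352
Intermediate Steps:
x(I, Y) = -2 + I
x(-115, 0) - 1*15235 = (-2 - 115) - 1*15235 = -117 - 15235 = -15352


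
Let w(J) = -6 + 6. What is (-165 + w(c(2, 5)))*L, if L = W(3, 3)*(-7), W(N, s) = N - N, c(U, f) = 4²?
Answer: 0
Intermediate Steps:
c(U, f) = 16
W(N, s) = 0
L = 0 (L = 0*(-7) = 0)
w(J) = 0
(-165 + w(c(2, 5)))*L = (-165 + 0)*0 = -165*0 = 0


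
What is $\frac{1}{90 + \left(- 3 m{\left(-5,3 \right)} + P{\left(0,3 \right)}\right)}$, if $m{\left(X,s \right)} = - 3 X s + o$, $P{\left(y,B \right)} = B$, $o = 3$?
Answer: $- \frac{1}{51} \approx -0.019608$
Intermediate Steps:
$m{\left(X,s \right)} = 3 - 3 X s$ ($m{\left(X,s \right)} = - 3 X s + 3 = 3 - 3 X s$)
$\frac{1}{90 + \left(- 3 m{\left(-5,3 \right)} + P{\left(0,3 \right)}\right)} = \frac{1}{90 + \left(- 3 \left(3 - \left(-15\right) 3\right) + 3\right)} = \frac{1}{90 + \left(- 3 \left(3 + 45\right) + 3\right)} = \frac{1}{90 + \left(\left(-3\right) 48 + 3\right)} = \frac{1}{90 + \left(-144 + 3\right)} = \frac{1}{90 - 141} = \frac{1}{-51} = - \frac{1}{51}$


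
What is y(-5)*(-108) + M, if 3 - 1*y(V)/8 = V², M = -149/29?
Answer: 551083/29 ≈ 19003.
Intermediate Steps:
M = -149/29 (M = -149*1/29 = -149/29 ≈ -5.1379)
y(V) = 24 - 8*V²
y(-5)*(-108) + M = (24 - 8*(-5)²)*(-108) - 149/29 = (24 - 8*25)*(-108) - 149/29 = (24 - 200)*(-108) - 149/29 = -176*(-108) - 149/29 = 19008 - 149/29 = 551083/29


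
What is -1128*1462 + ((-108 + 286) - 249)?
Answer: -1649207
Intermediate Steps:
-1128*1462 + ((-108 + 286) - 249) = -1649136 + (178 - 249) = -1649136 - 71 = -1649207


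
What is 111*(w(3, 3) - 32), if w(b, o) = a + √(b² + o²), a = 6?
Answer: -2886 + 333*√2 ≈ -2415.1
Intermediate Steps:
w(b, o) = 6 + √(b² + o²)
111*(w(3, 3) - 32) = 111*((6 + √(3² + 3²)) - 32) = 111*((6 + √(9 + 9)) - 32) = 111*((6 + √18) - 32) = 111*((6 + 3*√2) - 32) = 111*(-26 + 3*√2) = -2886 + 333*√2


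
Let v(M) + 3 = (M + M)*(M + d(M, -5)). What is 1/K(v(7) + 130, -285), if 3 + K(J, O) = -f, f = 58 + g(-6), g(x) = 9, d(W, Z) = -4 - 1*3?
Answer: -1/70 ≈ -0.014286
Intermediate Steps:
d(W, Z) = -7 (d(W, Z) = -4 - 3 = -7)
v(M) = -3 + 2*M*(-7 + M) (v(M) = -3 + (M + M)*(M - 7) = -3 + (2*M)*(-7 + M) = -3 + 2*M*(-7 + M))
f = 67 (f = 58 + 9 = 67)
K(J, O) = -70 (K(J, O) = -3 - 1*67 = -3 - 67 = -70)
1/K(v(7) + 130, -285) = 1/(-70) = -1/70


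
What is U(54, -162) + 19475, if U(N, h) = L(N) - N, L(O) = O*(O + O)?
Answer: 25253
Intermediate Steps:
L(O) = 2*O² (L(O) = O*(2*O) = 2*O²)
U(N, h) = -N + 2*N² (U(N, h) = 2*N² - N = -N + 2*N²)
U(54, -162) + 19475 = 54*(-1 + 2*54) + 19475 = 54*(-1 + 108) + 19475 = 54*107 + 19475 = 5778 + 19475 = 25253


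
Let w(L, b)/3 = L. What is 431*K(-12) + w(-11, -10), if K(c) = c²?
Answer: 62031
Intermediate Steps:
w(L, b) = 3*L
431*K(-12) + w(-11, -10) = 431*(-12)² + 3*(-11) = 431*144 - 33 = 62064 - 33 = 62031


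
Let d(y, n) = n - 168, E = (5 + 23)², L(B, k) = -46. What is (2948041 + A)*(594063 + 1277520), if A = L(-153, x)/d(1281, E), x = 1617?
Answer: 242770144282245/44 ≈ 5.5175e+12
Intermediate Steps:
E = 784 (E = 28² = 784)
d(y, n) = -168 + n
A = -23/308 (A = -46/(-168 + 784) = -46/616 = -46*1/616 = -23/308 ≈ -0.074675)
(2948041 + A)*(594063 + 1277520) = (2948041 - 23/308)*(594063 + 1277520) = (907996605/308)*1871583 = 242770144282245/44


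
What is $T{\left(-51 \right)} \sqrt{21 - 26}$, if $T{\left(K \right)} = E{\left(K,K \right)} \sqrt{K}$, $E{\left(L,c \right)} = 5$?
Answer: $- 5 \sqrt{255} \approx -79.844$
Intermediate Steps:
$T{\left(K \right)} = 5 \sqrt{K}$
$T{\left(-51 \right)} \sqrt{21 - 26} = 5 \sqrt{-51} \sqrt{21 - 26} = 5 i \sqrt{51} \sqrt{-5} = 5 i \sqrt{51} i \sqrt{5} = - 5 \sqrt{255}$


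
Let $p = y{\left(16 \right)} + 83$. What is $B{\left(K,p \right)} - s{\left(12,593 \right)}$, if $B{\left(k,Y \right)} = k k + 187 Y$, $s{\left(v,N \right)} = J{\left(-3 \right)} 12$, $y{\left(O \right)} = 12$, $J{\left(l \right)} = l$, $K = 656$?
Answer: $448137$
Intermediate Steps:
$s{\left(v,N \right)} = -36$ ($s{\left(v,N \right)} = \left(-3\right) 12 = -36$)
$p = 95$ ($p = 12 + 83 = 95$)
$B{\left(k,Y \right)} = k^{2} + 187 Y$
$B{\left(K,p \right)} - s{\left(12,593 \right)} = \left(656^{2} + 187 \cdot 95\right) - -36 = \left(430336 + 17765\right) + 36 = 448101 + 36 = 448137$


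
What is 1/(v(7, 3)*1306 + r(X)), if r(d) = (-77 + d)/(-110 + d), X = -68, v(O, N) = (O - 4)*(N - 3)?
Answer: 178/145 ≈ 1.2276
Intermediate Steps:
v(O, N) = (-4 + O)*(-3 + N)
r(d) = (-77 + d)/(-110 + d)
1/(v(7, 3)*1306 + r(X)) = 1/((12 - 4*3 - 3*7 + 3*7)*1306 + (-77 - 68)/(-110 - 68)) = 1/((12 - 12 - 21 + 21)*1306 - 145/(-178)) = 1/(0*1306 - 1/178*(-145)) = 1/(0 + 145/178) = 1/(145/178) = 178/145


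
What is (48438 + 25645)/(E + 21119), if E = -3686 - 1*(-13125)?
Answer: 74083/30558 ≈ 2.4243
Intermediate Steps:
E = 9439 (E = -3686 + 13125 = 9439)
(48438 + 25645)/(E + 21119) = (48438 + 25645)/(9439 + 21119) = 74083/30558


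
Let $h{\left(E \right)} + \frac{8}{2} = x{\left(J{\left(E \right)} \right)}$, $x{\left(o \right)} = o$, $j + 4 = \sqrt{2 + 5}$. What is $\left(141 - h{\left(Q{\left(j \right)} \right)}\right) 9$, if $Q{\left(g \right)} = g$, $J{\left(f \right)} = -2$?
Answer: $1323$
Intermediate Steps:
$j = -4 + \sqrt{7}$ ($j = -4 + \sqrt{2 + 5} = -4 + \sqrt{7} \approx -1.3542$)
$h{\left(E \right)} = -6$ ($h{\left(E \right)} = -4 - 2 = -6$)
$\left(141 - h{\left(Q{\left(j \right)} \right)}\right) 9 = \left(141 - -6\right) 9 = \left(141 + 6\right) 9 = 147 \cdot 9 = 1323$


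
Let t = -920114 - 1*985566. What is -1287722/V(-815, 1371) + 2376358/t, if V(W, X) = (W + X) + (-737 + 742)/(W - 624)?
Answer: -252370515418123/108906753480 ≈ -2317.3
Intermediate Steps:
t = -1905680 (t = -920114 - 985566 = -1905680)
V(W, X) = W + X + 5/(-624 + W) (V(W, X) = (W + X) + 5/(-624 + W) = W + X + 5/(-624 + W))
-1287722/V(-815, 1371) + 2376358/t = -1287722*(-624 - 815)/(5 + (-815)**2 - 624*(-815) - 624*1371 - 815*1371) + 2376358/(-1905680) = -1287722*(-1439/(5 + 664225 + 508560 - 855504 - 1117365)) + 2376358*(-1/1905680) = -1287722/((-1/1439*(-800079))) - 1188179/952840 = -1287722/800079/1439 - 1188179/952840 = -1287722*1439/800079 - 1188179/952840 = -1853031958/800079 - 1188179/952840 = -252370515418123/108906753480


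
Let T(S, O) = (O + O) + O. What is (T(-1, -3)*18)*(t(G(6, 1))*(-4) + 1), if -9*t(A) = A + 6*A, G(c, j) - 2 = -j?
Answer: -666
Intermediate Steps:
T(S, O) = 3*O (T(S, O) = 2*O + O = 3*O)
G(c, j) = 2 - j
t(A) = -7*A/9 (t(A) = -(A + 6*A)/9 = -7*A/9)
(T(-1, -3)*18)*(t(G(6, 1))*(-4) + 1) = ((3*(-3))*18)*(-7*(2 - 1*1)/9*(-4) + 1) = (-9*18)*(-7*(2 - 1)/9*(-4) + 1) = -162*(-7/9*1*(-4) + 1) = -162*(-7/9*(-4) + 1) = -162*(28/9 + 1) = -162*37/9 = -666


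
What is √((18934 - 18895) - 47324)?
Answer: 7*I*√965 ≈ 217.45*I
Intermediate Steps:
√((18934 - 18895) - 47324) = √(39 - 47324) = √(-47285) = 7*I*√965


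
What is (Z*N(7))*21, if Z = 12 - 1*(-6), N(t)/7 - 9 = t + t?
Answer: 60858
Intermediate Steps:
N(t) = 63 + 14*t (N(t) = 63 + 7*(t + t) = 63 + 7*(2*t) = 63 + 14*t)
Z = 18 (Z = 12 + 6 = 18)
(Z*N(7))*21 = (18*(63 + 14*7))*21 = (18*(63 + 98))*21 = (18*161)*21 = 2898*21 = 60858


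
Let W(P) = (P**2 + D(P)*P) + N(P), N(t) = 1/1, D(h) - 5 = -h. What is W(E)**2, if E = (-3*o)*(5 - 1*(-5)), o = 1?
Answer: 22201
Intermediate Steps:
D(h) = 5 - h
E = -30 (E = (-3*1)*(5 - 1*(-5)) = -3*(5 + 5) = -3*10 = -30)
N(t) = 1
W(P) = 1 + P**2 + P*(5 - P) (W(P) = (P**2 + (5 - P)*P) + 1 = (P**2 + P*(5 - P)) + 1 = 1 + P**2 + P*(5 - P))
W(E)**2 = (1 + 5*(-30))**2 = (1 - 150)**2 = (-149)**2 = 22201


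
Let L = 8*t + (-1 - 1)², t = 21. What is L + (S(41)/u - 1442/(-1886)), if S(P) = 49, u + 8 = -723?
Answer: 119046120/689333 ≈ 172.70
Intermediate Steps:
u = -731 (u = -8 - 723 = -731)
L = 172 (L = 8*21 + (-1 - 1)² = 168 + (-2)² = 168 + 4 = 172)
L + (S(41)/u - 1442/(-1886)) = 172 + (49/(-731) - 1442/(-1886)) = 172 + (49*(-1/731) - 1442*(-1/1886)) = 172 + (-49/731 + 721/943) = 172 + 480844/689333 = 119046120/689333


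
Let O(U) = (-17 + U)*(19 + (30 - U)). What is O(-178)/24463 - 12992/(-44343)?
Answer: -1645019599/1084762809 ≈ -1.5165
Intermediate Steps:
O(U) = (-17 + U)*(49 - U)
O(-178)/24463 - 12992/(-44343) = (-833 - 1*(-178)² + 66*(-178))/24463 - 12992/(-44343) = (-833 - 1*31684 - 11748)*(1/24463) - 12992*(-1/44343) = (-833 - 31684 - 11748)*(1/24463) + 12992/44343 = -44265*1/24463 + 12992/44343 = -44265/24463 + 12992/44343 = -1645019599/1084762809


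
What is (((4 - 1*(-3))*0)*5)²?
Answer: 0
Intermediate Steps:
(((4 - 1*(-3))*0)*5)² = (((4 + 3)*0)*5)² = ((7*0)*5)² = (0*5)² = 0² = 0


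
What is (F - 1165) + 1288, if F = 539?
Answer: 662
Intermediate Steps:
(F - 1165) + 1288 = (539 - 1165) + 1288 = -626 + 1288 = 662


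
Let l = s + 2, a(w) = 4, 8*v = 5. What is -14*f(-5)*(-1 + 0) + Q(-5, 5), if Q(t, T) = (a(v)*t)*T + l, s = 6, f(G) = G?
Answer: -162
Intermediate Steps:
v = 5/8 (v = (⅛)*5 = 5/8 ≈ 0.62500)
l = 8 (l = 6 + 2 = 8)
Q(t, T) = 8 + 4*T*t (Q(t, T) = (4*t)*T + 8 = 4*T*t + 8 = 8 + 4*T*t)
-14*f(-5)*(-1 + 0) + Q(-5, 5) = -(-70)*(-1 + 0) + (8 + 4*5*(-5)) = -(-70)*(-1) + (8 - 100) = -14*5 - 92 = -70 - 92 = -162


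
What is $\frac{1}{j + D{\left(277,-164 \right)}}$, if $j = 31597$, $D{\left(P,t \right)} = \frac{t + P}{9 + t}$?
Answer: $\frac{155}{4897422} \approx 3.1649 \cdot 10^{-5}$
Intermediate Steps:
$D{\left(P,t \right)} = \frac{P + t}{9 + t}$
$\frac{1}{j + D{\left(277,-164 \right)}} = \frac{1}{31597 + \frac{277 - 164}{9 - 164}} = \frac{1}{31597 + \frac{1}{-155} \cdot 113} = \frac{1}{31597 - \frac{113}{155}} = \frac{1}{\frac{4897422}{155}} = \frac{155}{4897422}$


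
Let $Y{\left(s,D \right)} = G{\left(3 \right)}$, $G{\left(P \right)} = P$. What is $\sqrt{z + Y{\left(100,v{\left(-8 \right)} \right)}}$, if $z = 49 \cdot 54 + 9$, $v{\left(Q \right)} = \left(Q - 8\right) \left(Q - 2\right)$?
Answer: $\sqrt{2658} \approx 51.556$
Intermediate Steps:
$v{\left(Q \right)} = \left(-8 + Q\right) \left(-2 + Q\right)$
$Y{\left(s,D \right)} = 3$
$z = 2655$ ($z = 2646 + 9 = 2655$)
$\sqrt{z + Y{\left(100,v{\left(-8 \right)} \right)}} = \sqrt{2655 + 3} = \sqrt{2658}$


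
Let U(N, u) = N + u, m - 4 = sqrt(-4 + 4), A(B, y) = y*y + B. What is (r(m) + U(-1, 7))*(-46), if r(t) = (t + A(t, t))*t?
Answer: -4692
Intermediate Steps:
A(B, y) = B + y**2 (A(B, y) = y**2 + B = B + y**2)
m = 4 (m = 4 + sqrt(-4 + 4) = 4 + sqrt(0) = 4 + 0 = 4)
r(t) = t*(t**2 + 2*t) (r(t) = (t + (t + t**2))*t = (t**2 + 2*t)*t = t*(t**2 + 2*t))
(r(m) + U(-1, 7))*(-46) = (4**2*(2 + 4) + (-1 + 7))*(-46) = (16*6 + 6)*(-46) = (96 + 6)*(-46) = 102*(-46) = -4692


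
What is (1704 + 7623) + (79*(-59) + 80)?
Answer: 4746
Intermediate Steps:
(1704 + 7623) + (79*(-59) + 80) = 9327 + (-4661 + 80) = 9327 - 4581 = 4746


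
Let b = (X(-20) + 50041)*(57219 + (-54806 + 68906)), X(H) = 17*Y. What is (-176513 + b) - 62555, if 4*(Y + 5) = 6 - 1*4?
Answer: 7126358215/2 ≈ 3.5632e+9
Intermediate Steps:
Y = -9/2 (Y = -5 + (6 - 1*4)/4 = -5 + (6 - 4)/4 = -5 + (¼)*2 = -5 + ½ = -9/2 ≈ -4.5000)
X(H) = -153/2 (X(H) = 17*(-9/2) = -153/2)
b = 7126836351/2 (b = (-153/2 + 50041)*(57219 + (-54806 + 68906)) = 99929*(57219 + 14100)/2 = (99929/2)*71319 = 7126836351/2 ≈ 3.5634e+9)
(-176513 + b) - 62555 = (-176513 + 7126836351/2) - 62555 = 7126483325/2 - 62555 = 7126358215/2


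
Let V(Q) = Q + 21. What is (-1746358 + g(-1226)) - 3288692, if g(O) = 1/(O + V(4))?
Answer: -6047095051/1201 ≈ -5.0350e+6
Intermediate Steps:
V(Q) = 21 + Q
g(O) = 1/(25 + O) (g(O) = 1/(O + (21 + 4)) = 1/(O + 25) = 1/(25 + O))
(-1746358 + g(-1226)) - 3288692 = (-1746358 + 1/(25 - 1226)) - 3288692 = (-1746358 + 1/(-1201)) - 3288692 = (-1746358 - 1/1201) - 3288692 = -2097375959/1201 - 3288692 = -6047095051/1201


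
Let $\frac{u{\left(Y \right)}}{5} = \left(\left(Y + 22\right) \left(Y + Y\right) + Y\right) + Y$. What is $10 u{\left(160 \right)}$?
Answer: $2928000$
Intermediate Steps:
$u{\left(Y \right)} = 10 Y + 10 Y \left(22 + Y\right)$ ($u{\left(Y \right)} = 5 \left(\left(\left(Y + 22\right) \left(Y + Y\right) + Y\right) + Y\right) = 5 \left(\left(\left(22 + Y\right) 2 Y + Y\right) + Y\right) = 5 \left(\left(2 Y \left(22 + Y\right) + Y\right) + Y\right) = 5 \left(\left(Y + 2 Y \left(22 + Y\right)\right) + Y\right) = 5 \left(2 Y + 2 Y \left(22 + Y\right)\right) = 10 Y + 10 Y \left(22 + Y\right)$)
$10 u{\left(160 \right)} = 10 \cdot 10 \cdot 160 \left(23 + 160\right) = 10 \cdot 10 \cdot 160 \cdot 183 = 10 \cdot 292800 = 2928000$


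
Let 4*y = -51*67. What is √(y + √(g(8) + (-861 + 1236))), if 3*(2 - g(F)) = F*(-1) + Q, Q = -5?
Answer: √(-30753 + 24*√858)/6 ≈ 28.892*I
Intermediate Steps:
g(F) = 11/3 + F/3 (g(F) = 2 - (F*(-1) - 5)/3 = 2 - (-F - 5)/3 = 2 - (-5 - F)/3 = 2 + (5/3 + F/3) = 11/3 + F/3)
y = -3417/4 (y = (-51*67)/4 = (¼)*(-3417) = -3417/4 ≈ -854.25)
√(y + √(g(8) + (-861 + 1236))) = √(-3417/4 + √((11/3 + (⅓)*8) + (-861 + 1236))) = √(-3417/4 + √((11/3 + 8/3) + 375)) = √(-3417/4 + √(19/3 + 375)) = √(-3417/4 + √(1144/3)) = √(-3417/4 + 2*√858/3)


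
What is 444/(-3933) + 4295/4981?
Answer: 4893557/6530091 ≈ 0.74939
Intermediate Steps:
444/(-3933) + 4295/4981 = 444*(-1/3933) + 4295*(1/4981) = -148/1311 + 4295/4981 = 4893557/6530091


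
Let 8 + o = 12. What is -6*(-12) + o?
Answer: 76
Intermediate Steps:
o = 4 (o = -8 + 12 = 4)
-6*(-12) + o = -6*(-12) + 4 = 72 + 4 = 76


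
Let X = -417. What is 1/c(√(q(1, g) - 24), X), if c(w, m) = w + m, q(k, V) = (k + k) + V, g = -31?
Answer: -417/173942 - I*√53/173942 ≈ -0.0023974 - 4.1854e-5*I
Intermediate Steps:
q(k, V) = V + 2*k (q(k, V) = 2*k + V = V + 2*k)
c(w, m) = m + w
1/c(√(q(1, g) - 24), X) = 1/(-417 + √((-31 + 2*1) - 24)) = 1/(-417 + √((-31 + 2) - 24)) = 1/(-417 + √(-29 - 24)) = 1/(-417 + √(-53)) = 1/(-417 + I*√53)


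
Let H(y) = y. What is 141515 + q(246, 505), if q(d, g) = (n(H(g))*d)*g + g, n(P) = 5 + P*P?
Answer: 31682518920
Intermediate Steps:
n(P) = 5 + P**2
q(d, g) = g + d*g*(5 + g**2) (q(d, g) = ((5 + g**2)*d)*g + g = (d*(5 + g**2))*g + g = d*g*(5 + g**2) + g = g + d*g*(5 + g**2))
141515 + q(246, 505) = 141515 + 505*(1 + 246*(5 + 505**2)) = 141515 + 505*(1 + 246*(5 + 255025)) = 141515 + 505*(1 + 246*255030) = 141515 + 505*(1 + 62737380) = 141515 + 505*62737381 = 141515 + 31682377405 = 31682518920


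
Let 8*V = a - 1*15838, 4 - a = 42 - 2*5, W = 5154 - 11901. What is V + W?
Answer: -34921/4 ≈ -8730.3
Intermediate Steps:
W = -6747
a = -28 (a = 4 - (42 - 2*5) = 4 - (42 - 10) = 4 - 1*32 = 4 - 32 = -28)
V = -7933/4 (V = (-28 - 1*15838)/8 = (-28 - 15838)/8 = (1/8)*(-15866) = -7933/4 ≈ -1983.3)
V + W = -7933/4 - 6747 = -34921/4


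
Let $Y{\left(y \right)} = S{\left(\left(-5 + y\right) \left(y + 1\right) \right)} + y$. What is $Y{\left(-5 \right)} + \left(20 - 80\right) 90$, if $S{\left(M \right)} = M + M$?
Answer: $-5325$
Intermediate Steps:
$S{\left(M \right)} = 2 M$
$Y{\left(y \right)} = y + 2 \left(1 + y\right) \left(-5 + y\right)$ ($Y{\left(y \right)} = 2 \left(-5 + y\right) \left(y + 1\right) + y = 2 \left(-5 + y\right) \left(1 + y\right) + y = 2 \left(1 + y\right) \left(-5 + y\right) + y = y + 2 \left(1 + y\right) \left(-5 + y\right)$)
$Y{\left(-5 \right)} + \left(20 - 80\right) 90 = \left(-10 - -35 + 2 \left(-5\right)^{2}\right) + \left(20 - 80\right) 90 = \left(-10 + 35 + 2 \cdot 25\right) + \left(20 - 80\right) 90 = \left(-10 + 35 + 50\right) - 5400 = 75 - 5400 = -5325$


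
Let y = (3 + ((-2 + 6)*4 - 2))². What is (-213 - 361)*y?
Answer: -165886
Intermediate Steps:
y = 289 (y = (3 + (4*4 - 2))² = (3 + (16 - 2))² = (3 + 14)² = 17² = 289)
(-213 - 361)*y = (-213 - 361)*289 = -574*289 = -165886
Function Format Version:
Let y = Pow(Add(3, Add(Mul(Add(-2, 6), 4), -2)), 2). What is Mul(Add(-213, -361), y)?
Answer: -165886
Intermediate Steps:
y = 289 (y = Pow(Add(3, Add(Mul(4, 4), -2)), 2) = Pow(Add(3, Add(16, -2)), 2) = Pow(Add(3, 14), 2) = Pow(17, 2) = 289)
Mul(Add(-213, -361), y) = Mul(Add(-213, -361), 289) = Mul(-574, 289) = -165886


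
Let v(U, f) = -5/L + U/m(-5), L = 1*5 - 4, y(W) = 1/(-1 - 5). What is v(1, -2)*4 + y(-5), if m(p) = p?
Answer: -629/30 ≈ -20.967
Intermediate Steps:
y(W) = -⅙ (y(W) = 1/(-6) = -⅙)
L = 1 (L = 5 - 4 = 1)
v(U, f) = -5 - U/5 (v(U, f) = -5/1 + U/(-5) = -5*1 + U*(-⅕) = -5 - U/5)
v(1, -2)*4 + y(-5) = (-5 - ⅕*1)*4 - ⅙ = (-5 - ⅕)*4 - ⅙ = -26/5*4 - ⅙ = -104/5 - ⅙ = -629/30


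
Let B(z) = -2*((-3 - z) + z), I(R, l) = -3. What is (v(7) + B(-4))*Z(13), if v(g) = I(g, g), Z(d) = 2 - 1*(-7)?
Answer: 27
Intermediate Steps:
B(z) = 6 (B(z) = -2*(-3) = 6)
Z(d) = 9 (Z(d) = 2 + 7 = 9)
v(g) = -3
(v(7) + B(-4))*Z(13) = (-3 + 6)*9 = 3*9 = 27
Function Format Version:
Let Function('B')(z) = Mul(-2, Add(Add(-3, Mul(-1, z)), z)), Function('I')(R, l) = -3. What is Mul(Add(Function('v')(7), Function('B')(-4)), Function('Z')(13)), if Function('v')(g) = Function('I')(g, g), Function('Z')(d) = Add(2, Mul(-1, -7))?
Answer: 27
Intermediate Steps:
Function('B')(z) = 6 (Function('B')(z) = Mul(-2, -3) = 6)
Function('Z')(d) = 9 (Function('Z')(d) = Add(2, 7) = 9)
Function('v')(g) = -3
Mul(Add(Function('v')(7), Function('B')(-4)), Function('Z')(13)) = Mul(Add(-3, 6), 9) = Mul(3, 9) = 27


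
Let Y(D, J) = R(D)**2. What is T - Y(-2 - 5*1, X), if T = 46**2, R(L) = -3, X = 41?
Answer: 2107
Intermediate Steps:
Y(D, J) = 9 (Y(D, J) = (-3)**2 = 9)
T = 2116
T - Y(-2 - 5*1, X) = 2116 - 1*9 = 2116 - 9 = 2107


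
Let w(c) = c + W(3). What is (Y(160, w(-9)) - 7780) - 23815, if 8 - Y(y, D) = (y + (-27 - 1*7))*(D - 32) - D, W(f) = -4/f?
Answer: -78790/3 ≈ -26263.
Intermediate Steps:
w(c) = -4/3 + c (w(c) = c - 4/3 = -4/3 + c)
Y(y, D) = 8 + D - (-34 + y)*(-32 + D) (Y(y, D) = 8 - ((y + (-27 - 1*7))*(D - 32) - D) = 8 - ((y + (-27 - 7))*(-32 + D) - D) = 8 - ((y - 34)*(-32 + D) - D) = 8 - ((-34 + y)*(-32 + D) - D) = 8 - (-D + (-34 + y)*(-32 + D)) = 8 + (D - (-34 + y)*(-32 + D)) = 8 + D - (-34 + y)*(-32 + D))
(Y(160, w(-9)) - 7780) - 23815 = ((-1080 + 32*160 + 35*(-4/3 - 9) - 1*(-4/3 - 9)*160) - 7780) - 23815 = ((-1080 + 5120 + 35*(-31/3) - 1*(-31/3)*160) - 7780) - 23815 = ((-1080 + 5120 - 1085/3 + 4960/3) - 7780) - 23815 = (15995/3 - 7780) - 23815 = -7345/3 - 23815 = -78790/3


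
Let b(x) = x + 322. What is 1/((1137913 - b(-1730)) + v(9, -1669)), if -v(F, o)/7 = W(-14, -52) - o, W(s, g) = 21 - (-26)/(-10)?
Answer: 5/5637546 ≈ 8.8691e-7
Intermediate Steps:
W(s, g) = 92/5 (W(s, g) = 21 - (-26)*(-1)/10 = 21 - 1*13/5 = 21 - 13/5 = 92/5)
b(x) = 322 + x
v(F, o) = -644/5 + 7*o (v(F, o) = -7*(92/5 - o) = -644/5 + 7*o)
1/((1137913 - b(-1730)) + v(9, -1669)) = 1/((1137913 - (322 - 1730)) + (-644/5 + 7*(-1669))) = 1/((1137913 - 1*(-1408)) + (-644/5 - 11683)) = 1/((1137913 + 1408) - 59059/5) = 1/(1139321 - 59059/5) = 1/(5637546/5) = 5/5637546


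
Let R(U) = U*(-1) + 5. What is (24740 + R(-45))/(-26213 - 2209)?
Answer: -12395/14211 ≈ -0.87221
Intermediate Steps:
R(U) = 5 - U (R(U) = -U + 5 = 5 - U)
(24740 + R(-45))/(-26213 - 2209) = (24740 + (5 - 1*(-45)))/(-26213 - 2209) = (24740 + (5 + 45))/(-28422) = (24740 + 50)*(-1/28422) = 24790*(-1/28422) = -12395/14211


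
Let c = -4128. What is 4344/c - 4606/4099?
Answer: -1534151/705028 ≈ -2.1760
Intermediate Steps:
4344/c - 4606/4099 = 4344/(-4128) - 4606/4099 = 4344*(-1/4128) - 4606*1/4099 = -181/172 - 4606/4099 = -1534151/705028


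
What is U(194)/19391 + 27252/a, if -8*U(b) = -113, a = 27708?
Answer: 352556605/358190552 ≈ 0.98427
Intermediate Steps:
U(b) = 113/8 (U(b) = -1/8*(-113) = 113/8)
U(194)/19391 + 27252/a = (113/8)/19391 + 27252/27708 = (113/8)*(1/19391) + 27252*(1/27708) = 113/155128 + 2271/2309 = 352556605/358190552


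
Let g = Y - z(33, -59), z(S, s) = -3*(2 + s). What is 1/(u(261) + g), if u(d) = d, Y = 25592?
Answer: 1/25682 ≈ 3.8938e-5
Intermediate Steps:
z(S, s) = -6 - 3*s
g = 25421 (g = 25592 - (-6 - 3*(-59)) = 25592 - (-6 + 177) = 25592 - 1*171 = 25592 - 171 = 25421)
1/(u(261) + g) = 1/(261 + 25421) = 1/25682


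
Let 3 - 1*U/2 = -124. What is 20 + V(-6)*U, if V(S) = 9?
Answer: 2306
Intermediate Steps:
U = 254 (U = 6 - 2*(-124) = 6 + 248 = 254)
20 + V(-6)*U = 20 + 9*254 = 20 + 2286 = 2306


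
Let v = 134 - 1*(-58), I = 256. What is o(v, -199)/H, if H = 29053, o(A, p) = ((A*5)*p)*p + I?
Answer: 38017216/29053 ≈ 1308.5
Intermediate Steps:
v = 192 (v = 134 + 58 = 192)
o(A, p) = 256 + 5*A*p**2 (o(A, p) = ((A*5)*p)*p + 256 = ((5*A)*p)*p + 256 = (5*A*p)*p + 256 = 5*A*p**2 + 256 = 256 + 5*A*p**2)
o(v, -199)/H = (256 + 5*192*(-199)**2)/29053 = (256 + 5*192*39601)*(1/29053) = (256 + 38016960)*(1/29053) = 38017216*(1/29053) = 38017216/29053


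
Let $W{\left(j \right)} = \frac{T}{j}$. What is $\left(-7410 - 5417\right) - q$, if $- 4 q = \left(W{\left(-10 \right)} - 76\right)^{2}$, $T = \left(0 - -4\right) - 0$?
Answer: $- \frac{284194}{25} \approx -11368.0$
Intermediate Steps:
$T = 4$ ($T = \left(0 + 4\right) + 0 = 4 + 0 = 4$)
$W{\left(j \right)} = \frac{4}{j}$
$q = - \frac{36481}{25}$ ($q = - \frac{\left(\frac{4}{-10} - 76\right)^{2}}{4} = - \frac{\left(4 \left(- \frac{1}{10}\right) - 76\right)^{2}}{4} = - \frac{\left(- \frac{2}{5} - 76\right)^{2}}{4} = - \frac{\left(- \frac{382}{5}\right)^{2}}{4} = \left(- \frac{1}{4}\right) \frac{145924}{25} = - \frac{36481}{25} \approx -1459.2$)
$\left(-7410 - 5417\right) - q = \left(-7410 - 5417\right) - - \frac{36481}{25} = \left(-7410 - 5417\right) + \frac{36481}{25} = -12827 + \frac{36481}{25} = - \frac{284194}{25}$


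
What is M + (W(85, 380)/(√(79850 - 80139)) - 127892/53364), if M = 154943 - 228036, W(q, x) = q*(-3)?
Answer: -975165686/13341 + 15*I ≈ -73095.0 + 15.0*I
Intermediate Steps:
W(q, x) = -3*q
M = -73093
M + (W(85, 380)/(√(79850 - 80139)) - 127892/53364) = -73093 + ((-3*85)/(√(79850 - 80139)) - 127892/53364) = -73093 + (-255*(-I/17) - 127892*1/53364) = -73093 + (-255*(-I/17) - 31973/13341) = -73093 + (-(-15)*I - 31973/13341) = -73093 + (15*I - 31973/13341) = -73093 + (-31973/13341 + 15*I) = -975165686/13341 + 15*I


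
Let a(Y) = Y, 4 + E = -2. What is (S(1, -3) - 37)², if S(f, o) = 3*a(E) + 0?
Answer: 3025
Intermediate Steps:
E = -6 (E = -4 - 2 = -6)
S(f, o) = -18 (S(f, o) = 3*(-6) + 0 = -18 + 0 = -18)
(S(1, -3) - 37)² = (-18 - 37)² = (-55)² = 3025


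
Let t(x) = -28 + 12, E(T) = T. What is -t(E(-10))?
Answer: 16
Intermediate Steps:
t(x) = -16
-t(E(-10)) = -1*(-16) = 16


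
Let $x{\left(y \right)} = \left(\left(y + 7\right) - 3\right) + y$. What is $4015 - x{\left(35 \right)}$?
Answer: $3941$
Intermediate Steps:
$x{\left(y \right)} = 4 + 2 y$ ($x{\left(y \right)} = \left(\left(7 + y\right) - 3\right) + y = \left(4 + y\right) + y = 4 + 2 y$)
$4015 - x{\left(35 \right)} = 4015 - \left(4 + 2 \cdot 35\right) = 4015 - \left(4 + 70\right) = 4015 - 74 = 3941$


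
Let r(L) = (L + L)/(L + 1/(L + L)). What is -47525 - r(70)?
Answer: -465812125/9801 ≈ -47527.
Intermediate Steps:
r(L) = 2*L/(L + 1/(2*L)) (r(L) = (2*L)/(L + 1/(2*L)) = 2*L/(L + 1/(2*L)))
-47525 - r(70) = -47525 - 4*70²/(1 + 2*70²) = -47525 - 4*4900/(1 + 2*4900) = -47525 - 4*4900/(1 + 9800) = -47525 - 4*4900/9801 = -47525 - 1*19600/9801 = -47525 - 19600/9801 = -465812125/9801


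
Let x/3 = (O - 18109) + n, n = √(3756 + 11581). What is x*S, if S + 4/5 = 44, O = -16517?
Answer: -22437648/5 + 4536*√313/5 ≈ -4.4715e+6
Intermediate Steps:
S = 216/5 (S = -⅘ + 44 = 216/5 ≈ 43.200)
n = 7*√313 (n = √15337 = 7*√313 ≈ 123.84)
x = -103878 + 21*√313 (x = 3*((-16517 - 18109) + 7*√313) = 3*(-34626 + 7*√313) = -103878 + 21*√313 ≈ -1.0351e+5)
x*S = (-103878 + 21*√313)*(216/5) = -22437648/5 + 4536*√313/5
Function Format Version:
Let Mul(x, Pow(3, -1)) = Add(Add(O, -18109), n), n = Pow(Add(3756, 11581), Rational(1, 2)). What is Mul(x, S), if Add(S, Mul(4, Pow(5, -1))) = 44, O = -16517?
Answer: Add(Rational(-22437648, 5), Mul(Rational(4536, 5), Pow(313, Rational(1, 2)))) ≈ -4.4715e+6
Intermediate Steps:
S = Rational(216, 5) (S = Add(Rational(-4, 5), 44) = Rational(216, 5) ≈ 43.200)
n = Mul(7, Pow(313, Rational(1, 2))) (n = Pow(15337, Rational(1, 2)) = Mul(7, Pow(313, Rational(1, 2))) ≈ 123.84)
x = Add(-103878, Mul(21, Pow(313, Rational(1, 2)))) (x = Mul(3, Add(Add(-16517, -18109), Mul(7, Pow(313, Rational(1, 2))))) = Mul(3, Add(-34626, Mul(7, Pow(313, Rational(1, 2))))) = Add(-103878, Mul(21, Pow(313, Rational(1, 2)))) ≈ -1.0351e+5)
Mul(x, S) = Mul(Add(-103878, Mul(21, Pow(313, Rational(1, 2)))), Rational(216, 5)) = Add(Rational(-22437648, 5), Mul(Rational(4536, 5), Pow(313, Rational(1, 2))))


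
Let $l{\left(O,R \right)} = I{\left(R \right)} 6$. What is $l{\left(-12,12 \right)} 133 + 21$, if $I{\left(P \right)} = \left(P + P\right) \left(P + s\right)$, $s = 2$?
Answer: $268149$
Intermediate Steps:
$I{\left(P \right)} = 2 P \left(2 + P\right)$ ($I{\left(P \right)} = \left(P + P\right) \left(P + 2\right) = 2 P \left(2 + P\right)$)
$l{\left(O,R \right)} = 12 R \left(2 + R\right)$ ($l{\left(O,R \right)} = 2 R \left(2 + R\right) 6 = 12 R \left(2 + R\right)$)
$l{\left(-12,12 \right)} 133 + 21 = 12 \cdot 12 \left(2 + 12\right) 133 + 21 = 12 \cdot 12 \cdot 14 \cdot 133 + 21 = 2016 \cdot 133 + 21 = 268128 + 21 = 268149$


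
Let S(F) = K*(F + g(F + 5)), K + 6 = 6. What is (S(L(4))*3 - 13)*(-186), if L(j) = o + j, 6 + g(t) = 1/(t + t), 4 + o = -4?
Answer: 2418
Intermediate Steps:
K = 0 (K = -6 + 6 = 0)
o = -8 (o = -4 - 4 = -8)
g(t) = -6 + 1/(2*t) (g(t) = -6 + 1/(t + t) = -6 + 1/(2*t))
L(j) = -8 + j
S(F) = 0 (S(F) = 0*(F + (-6 + 1/(2*(F + 5)))) = 0*(F + (-6 + 1/(2*(5 + F)))) = 0*(-6 + F + 1/(2*(5 + F))) = 0)
(S(L(4))*3 - 13)*(-186) = (0*3 - 13)*(-186) = (0 - 13)*(-186) = -13*(-186) = 2418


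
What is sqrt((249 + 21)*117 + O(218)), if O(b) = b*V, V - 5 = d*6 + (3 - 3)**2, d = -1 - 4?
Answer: 2*sqrt(6535) ≈ 161.68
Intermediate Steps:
d = -5
V = -25 (V = 5 + (-5*6 + (3 - 3)**2) = 5 + (-30 + 0**2) = 5 + (-30 + 0) = 5 - 30 = -25)
O(b) = -25*b (O(b) = b*(-25) = -25*b)
sqrt((249 + 21)*117 + O(218)) = sqrt((249 + 21)*117 - 25*218) = sqrt(270*117 - 5450) = sqrt(31590 - 5450) = sqrt(26140) = 2*sqrt(6535)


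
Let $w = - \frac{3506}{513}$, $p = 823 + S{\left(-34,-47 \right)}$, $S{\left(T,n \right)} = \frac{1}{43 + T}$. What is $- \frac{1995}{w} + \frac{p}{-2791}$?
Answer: $\frac{25681691317}{88067214} \approx 291.61$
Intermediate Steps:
$p = \frac{7408}{9}$ ($p = 823 + \frac{1}{43 - 34} = 823 + \frac{1}{9} = \frac{7408}{9} \approx 823.11$)
$w = - \frac{3506}{513}$ ($w = \left(-3506\right) \frac{1}{513} = - \frac{3506}{513} \approx -6.8343$)
$- \frac{1995}{w} + \frac{p}{-2791} = - \frac{1995}{- \frac{3506}{513}} + \frac{7408}{9 \left(-2791\right)} = \left(-1995\right) \left(- \frac{513}{3506}\right) + \frac{7408}{9} \left(- \frac{1}{2791}\right) = \frac{1023435}{3506} - \frac{7408}{25119} = \frac{25681691317}{88067214}$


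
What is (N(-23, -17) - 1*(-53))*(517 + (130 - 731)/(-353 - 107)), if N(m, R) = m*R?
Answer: 26464731/115 ≈ 2.3013e+5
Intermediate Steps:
N(m, R) = R*m
(N(-23, -17) - 1*(-53))*(517 + (130 - 731)/(-353 - 107)) = (-17*(-23) - 1*(-53))*(517 + (130 - 731)/(-353 - 107)) = (391 + 53)*(517 - 601/(-460)) = 444*(517 - 601*(-1/460)) = 444*(517 + 601/460) = 444*(238421/460) = 26464731/115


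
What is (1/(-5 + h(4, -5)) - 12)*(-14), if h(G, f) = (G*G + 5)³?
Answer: 777497/4628 ≈ 168.00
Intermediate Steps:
h(G, f) = (5 + G²)³ (h(G, f) = (G² + 5)³ = (5 + G²)³)
(1/(-5 + h(4, -5)) - 12)*(-14) = (1/(-5 + (5 + 4²)³) - 12)*(-14) = (1/(-5 + (5 + 16)³) - 12)*(-14) = (1/(-5 + 21³) - 12)*(-14) = (1/(-5 + 9261) - 12)*(-14) = (1/9256 - 12)*(-14) = -111071/9256*(-14) = 777497/4628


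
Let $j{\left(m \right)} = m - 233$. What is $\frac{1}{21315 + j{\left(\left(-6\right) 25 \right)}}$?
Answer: $\frac{1}{20932} \approx 4.7774 \cdot 10^{-5}$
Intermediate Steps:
$j{\left(m \right)} = -233 + m$
$\frac{1}{21315 + j{\left(\left(-6\right) 25 \right)}} = \frac{1}{21315 - 383} = \frac{1}{20932}$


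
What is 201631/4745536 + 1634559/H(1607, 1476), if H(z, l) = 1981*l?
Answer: 695534895905/1156311538368 ≈ 0.60151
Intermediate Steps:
201631/4745536 + 1634559/H(1607, 1476) = 201631/4745536 + 1634559/((1981*1476)) = 201631*(1/4745536) + 1634559/2923956 = 201631/4745536 + 1634559*(1/2923956) = 201631/4745536 + 544853/974652 = 695534895905/1156311538368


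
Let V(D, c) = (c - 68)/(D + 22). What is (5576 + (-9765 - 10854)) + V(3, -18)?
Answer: -376161/25 ≈ -15046.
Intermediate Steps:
V(D, c) = (-68 + c)/(22 + D)
(5576 + (-9765 - 10854)) + V(3, -18) = (5576 + (-9765 - 10854)) + (-68 - 18)/(22 + 3) = (5576 - 20619) - 86/25 = -15043 + (1/25)*(-86) = -15043 - 86/25 = -376161/25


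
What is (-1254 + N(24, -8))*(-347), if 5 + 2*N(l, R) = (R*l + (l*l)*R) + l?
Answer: 2529283/2 ≈ 1.2646e+6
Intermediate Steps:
N(l, R) = -5/2 + l/2 + R*l/2 + R*l²/2 (N(l, R) = -5/2 + ((R*l + (l*l)*R) + l)/2 = -5/2 + ((R*l + l²*R) + l)/2 = -5/2 + ((R*l + R*l²) + l)/2 = -5/2 + (l + R*l + R*l²)/2 = -5/2 + (l/2 + R*l/2 + R*l²/2) = -5/2 + l/2 + R*l/2 + R*l²/2)
(-1254 + N(24, -8))*(-347) = (-1254 + (-5/2 + (½)*24 + (½)*(-8)*24 + (½)*(-8)*24²))*(-347) = (-1254 + (-5/2 + 12 - 96 + (½)*(-8)*576))*(-347) = (-1254 + (-5/2 + 12 - 96 - 2304))*(-347) = (-1254 - 4781/2)*(-347) = -7289/2*(-347) = 2529283/2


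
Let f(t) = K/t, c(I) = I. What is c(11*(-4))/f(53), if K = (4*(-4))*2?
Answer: 583/8 ≈ 72.875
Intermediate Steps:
K = -32 (K = -16*2 = -32)
f(t) = -32/t
c(11*(-4))/f(53) = (11*(-4))/((-32/53)) = -44/((-32*1/53)) = -44/(-32/53) = -44*(-53/32) = 583/8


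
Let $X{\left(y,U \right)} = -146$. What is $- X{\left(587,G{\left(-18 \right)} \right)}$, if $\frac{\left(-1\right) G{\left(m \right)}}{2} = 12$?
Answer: $146$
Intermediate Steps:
$G{\left(m \right)} = -24$ ($G{\left(m \right)} = \left(-2\right) 12 = -24$)
$- X{\left(587,G{\left(-18 \right)} \right)} = \left(-1\right) \left(-146\right) = 146$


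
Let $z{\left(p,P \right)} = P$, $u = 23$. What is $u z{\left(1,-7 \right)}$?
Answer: $-161$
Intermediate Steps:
$u z{\left(1,-7 \right)} = 23 \left(-7\right) = -161$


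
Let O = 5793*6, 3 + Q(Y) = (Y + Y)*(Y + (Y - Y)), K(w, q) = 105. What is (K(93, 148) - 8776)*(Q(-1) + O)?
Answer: -301377947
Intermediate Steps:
Q(Y) = -3 + 2*Y**2 (Q(Y) = -3 + (Y + Y)*(Y + (Y - Y)) = -3 + (2*Y)*(Y + 0) = -3 + (2*Y)*Y = -3 + 2*Y**2)
O = 34758
(K(93, 148) - 8776)*(Q(-1) + O) = (105 - 8776)*((-3 + 2*(-1)**2) + 34758) = -8671*((-3 + 2*1) + 34758) = -8671*((-3 + 2) + 34758) = -8671*(-1 + 34758) = -8671*34757 = -301377947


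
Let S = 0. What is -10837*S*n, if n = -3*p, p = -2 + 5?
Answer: 0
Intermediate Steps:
p = 3
n = -9 (n = -3*3 = -9)
-10837*S*n = -0*(-9) = -10837*0 = 0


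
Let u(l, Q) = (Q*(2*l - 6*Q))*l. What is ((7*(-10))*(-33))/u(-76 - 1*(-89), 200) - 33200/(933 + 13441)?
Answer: -5068644197/2193759880 ≈ -2.3105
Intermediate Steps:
u(l, Q) = Q*l*(-6*Q + 2*l) (u(l, Q) = (Q*(-6*Q + 2*l))*l = Q*l*(-6*Q + 2*l))
((7*(-10))*(-33))/u(-76 - 1*(-89), 200) - 33200/(933 + 13441) = ((7*(-10))*(-33))/((2*200*(-76 - 1*(-89))*((-76 - 1*(-89)) - 3*200))) - 33200/(933 + 13441) = (-70*(-33))/((2*200*(-76 + 89)*((-76 + 89) - 600))) - 33200/14374 = 2310/((2*200*13*(13 - 600))) - 33200*1/14374 = 2310/((2*200*13*(-587))) - 16600/7187 = 2310/(-3052400) - 16600/7187 = 2310*(-1/3052400) - 16600/7187 = -231/305240 - 16600/7187 = -5068644197/2193759880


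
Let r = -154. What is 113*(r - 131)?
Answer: -32205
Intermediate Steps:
113*(r - 131) = 113*(-154 - 131) = 113*(-285) = -32205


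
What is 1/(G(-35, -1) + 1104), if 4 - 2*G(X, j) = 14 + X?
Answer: 2/2233 ≈ 0.00089566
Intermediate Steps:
G(X, j) = -5 - X/2 (G(X, j) = 2 - (14 + X)/2 = 2 + (-7 - X/2) = -5 - X/2)
1/(G(-35, -1) + 1104) = 1/((-5 - ½*(-35)) + 1104) = 1/((-5 + 35/2) + 1104) = 1/(25/2 + 1104) = 1/(2233/2) = 2/2233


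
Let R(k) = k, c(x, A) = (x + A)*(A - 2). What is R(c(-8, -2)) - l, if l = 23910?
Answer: -23870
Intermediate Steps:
c(x, A) = (-2 + A)*(A + x) (c(x, A) = (A + x)*(-2 + A) = (-2 + A)*(A + x))
R(c(-8, -2)) - l = ((-2)**2 - 2*(-2) - 2*(-8) - 2*(-8)) - 1*23910 = (4 + 4 + 16 + 16) - 23910 = 40 - 23910 = -23870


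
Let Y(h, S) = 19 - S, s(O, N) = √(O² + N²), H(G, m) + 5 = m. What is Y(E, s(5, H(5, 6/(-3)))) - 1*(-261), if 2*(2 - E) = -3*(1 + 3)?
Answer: 280 - √74 ≈ 271.40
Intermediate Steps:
H(G, m) = -5 + m
E = 8 (E = 2 - (-3)*(1 + 3)/2 = 2 - (-3)*4/2 = 2 - ½*(-12) = 2 + 6 = 8)
s(O, N) = √(N² + O²)
Y(E, s(5, H(5, 6/(-3)))) - 1*(-261) = (19 - √((-5 + 6/(-3))² + 5²)) - 1*(-261) = (19 - √((-5 + 6*(-⅓))² + 25)) + 261 = (19 - √((-5 - 2)² + 25)) + 261 = (19 - √((-7)² + 25)) + 261 = (19 - √(49 + 25)) + 261 = (19 - √74) + 261 = 280 - √74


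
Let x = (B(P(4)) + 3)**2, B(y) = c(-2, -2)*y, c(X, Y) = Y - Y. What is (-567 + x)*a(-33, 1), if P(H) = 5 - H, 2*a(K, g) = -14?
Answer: 3906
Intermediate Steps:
a(K, g) = -7 (a(K, g) = (1/2)*(-14) = -7)
c(X, Y) = 0
B(y) = 0 (B(y) = 0*y = 0)
x = 9 (x = (0 + 3)**2 = 3**2 = 9)
(-567 + x)*a(-33, 1) = (-567 + 9)*(-7) = -558*(-7) = 3906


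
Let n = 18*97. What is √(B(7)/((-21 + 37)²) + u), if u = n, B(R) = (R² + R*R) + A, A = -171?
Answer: √446903/16 ≈ 41.782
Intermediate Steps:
B(R) = -171 + 2*R² (B(R) = (R² + R*R) - 171 = (R² + R²) - 171 = 2*R² - 171 = -171 + 2*R²)
n = 1746
u = 1746
√(B(7)/((-21 + 37)²) + u) = √((-171 + 2*7²)/((-21 + 37)²) + 1746) = √((-171 + 2*49)/(16²) + 1746) = √((-171 + 98)/256 + 1746) = √(-73*1/256 + 1746) = √(-73/256 + 1746) = √(446903/256) = √446903/16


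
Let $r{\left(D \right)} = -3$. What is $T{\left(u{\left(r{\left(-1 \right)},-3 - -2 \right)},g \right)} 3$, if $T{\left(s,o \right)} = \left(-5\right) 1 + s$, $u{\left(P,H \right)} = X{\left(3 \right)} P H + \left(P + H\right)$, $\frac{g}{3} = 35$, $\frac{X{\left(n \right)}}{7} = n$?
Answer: $162$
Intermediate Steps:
$X{\left(n \right)} = 7 n$
$g = 105$ ($g = 3 \cdot 35 = 105$)
$u{\left(P,H \right)} = H + P + 21 H P$ ($u{\left(P,H \right)} = 7 \cdot 3 P H + \left(P + H\right) = 21 P H + \left(H + P\right) = 21 H P + \left(H + P\right) = H + P + 21 H P$)
$T{\left(s,o \right)} = -5 + s$
$T{\left(u{\left(r{\left(-1 \right)},-3 - -2 \right)},g \right)} 3 = \left(-5 - \left(4 - 21 \left(-3 - -2\right) \left(-3\right)\right)\right) 3 = \left(-5 + \left(\left(-3 + 2\right) - 3 + 21 \left(-3 + 2\right) \left(-3\right)\right)\right) 3 = \left(-5 - \left(4 - 63\right)\right) 3 = \left(-5 - -59\right) 3 = \left(-5 + 59\right) 3 = 54 \cdot 3 = 162$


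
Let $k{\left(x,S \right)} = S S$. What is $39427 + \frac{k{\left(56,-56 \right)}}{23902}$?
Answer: $\frac{471193645}{11951} \approx 39427.0$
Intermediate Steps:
$k{\left(x,S \right)} = S^{2}$
$39427 + \frac{k{\left(56,-56 \right)}}{23902} = 39427 + \frac{\left(-56\right)^{2}}{23902} = 39427 + 3136 \cdot \frac{1}{23902} = 39427 + \frac{1568}{11951} = \frac{471193645}{11951}$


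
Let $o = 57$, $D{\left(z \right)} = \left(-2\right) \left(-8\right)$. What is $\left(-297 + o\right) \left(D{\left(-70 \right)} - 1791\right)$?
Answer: $426000$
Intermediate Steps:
$D{\left(z \right)} = 16$
$\left(-297 + o\right) \left(D{\left(-70 \right)} - 1791\right) = \left(-297 + 57\right) \left(16 - 1791\right) = \left(-240\right) \left(-1775\right) = 426000$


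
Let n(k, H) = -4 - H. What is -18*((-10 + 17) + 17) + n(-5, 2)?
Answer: -438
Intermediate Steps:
-18*((-10 + 17) + 17) + n(-5, 2) = -18*((-10 + 17) + 17) + (-4 - 1*2) = -18*(7 + 17) + (-4 - 2) = -18*24 - 6 = -432 - 6 = -438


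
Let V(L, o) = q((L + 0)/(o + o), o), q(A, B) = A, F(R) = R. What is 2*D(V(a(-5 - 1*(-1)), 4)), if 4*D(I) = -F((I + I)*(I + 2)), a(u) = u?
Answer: 3/4 ≈ 0.75000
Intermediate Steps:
V(L, o) = L/(2*o) (V(L, o) = (L + 0)/(o + o) = L/((2*o)) = L*(1/(2*o)) = L/(2*o))
D(I) = -I*(2 + I)/2 (D(I) = (-(I + I)*(I + 2))/4 = (-2*I*(2 + I))/4 = -I*(2 + I)/2)
2*D(V(a(-5 - 1*(-1)), 4)) = 2*(-(1/2)*(-5 - 1*(-1))/4*(2 + (1/2)*(-5 - 1*(-1))/4)/2) = 2*(-(1/2)*(-5 + 1)*(1/4)*(2 + (1/2)*(-5 + 1)*(1/4))/2) = 2*(-(1/2)*(-4)*(1/4)*(2 + (1/2)*(-4)*(1/4))/2) = 2*(-1/2*(-1/2)*(2 - 1/2)) = 2*(-1/2*(-1/2)*3/2) = 2*(3/8) = 3/4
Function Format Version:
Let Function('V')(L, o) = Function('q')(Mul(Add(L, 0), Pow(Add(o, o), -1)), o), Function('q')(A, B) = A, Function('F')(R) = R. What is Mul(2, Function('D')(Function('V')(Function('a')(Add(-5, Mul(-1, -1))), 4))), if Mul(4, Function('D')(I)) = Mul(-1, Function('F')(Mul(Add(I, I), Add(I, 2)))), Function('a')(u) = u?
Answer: Rational(3, 4) ≈ 0.75000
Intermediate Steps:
Function('V')(L, o) = Mul(Rational(1, 2), L, Pow(o, -1)) (Function('V')(L, o) = Mul(Add(L, 0), Pow(Add(o, o), -1)) = Mul(L, Pow(Mul(2, o), -1)) = Mul(L, Mul(Rational(1, 2), Pow(o, -1))) = Mul(Rational(1, 2), L, Pow(o, -1)))
Function('D')(I) = Mul(Rational(-1, 2), I, Add(2, I)) (Function('D')(I) = Mul(Rational(1, 4), Mul(-1, Mul(Add(I, I), Add(I, 2)))) = Mul(Rational(1, 4), Mul(-1, Mul(Mul(2, I), Add(2, I)))) = Mul(Rational(1, 4), Mul(-1, Mul(2, I, Add(2, I)))) = Mul(Rational(1, 4), Mul(-2, I, Add(2, I))) = Mul(Rational(-1, 2), I, Add(2, I)))
Mul(2, Function('D')(Function('V')(Function('a')(Add(-5, Mul(-1, -1))), 4))) = Mul(2, Mul(Rational(-1, 2), Mul(Rational(1, 2), Add(-5, Mul(-1, -1)), Pow(4, -1)), Add(2, Mul(Rational(1, 2), Add(-5, Mul(-1, -1)), Pow(4, -1))))) = Mul(2, Mul(Rational(-1, 2), Mul(Rational(1, 2), Add(-5, 1), Rational(1, 4)), Add(2, Mul(Rational(1, 2), Add(-5, 1), Rational(1, 4))))) = Mul(2, Mul(Rational(-1, 2), Mul(Rational(1, 2), -4, Rational(1, 4)), Add(2, Mul(Rational(1, 2), -4, Rational(1, 4))))) = Mul(2, Mul(Rational(-1, 2), Rational(-1, 2), Add(2, Rational(-1, 2)))) = Mul(2, Mul(Rational(-1, 2), Rational(-1, 2), Rational(3, 2))) = Mul(2, Rational(3, 8)) = Rational(3, 4)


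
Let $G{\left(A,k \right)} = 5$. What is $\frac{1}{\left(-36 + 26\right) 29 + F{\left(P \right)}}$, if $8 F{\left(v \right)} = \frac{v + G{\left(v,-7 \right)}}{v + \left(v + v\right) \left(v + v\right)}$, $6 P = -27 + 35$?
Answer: $- \frac{32}{9277} \approx -0.0034494$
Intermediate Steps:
$P = \frac{4}{3}$ ($P = \frac{-27 + 35}{6} = \frac{1}{6} \cdot 8 = \frac{4}{3} \approx 1.3333$)
$F{\left(v \right)} = \frac{5 + v}{8 \left(v + 4 v^{2}\right)}$ ($F{\left(v \right)} = \frac{\left(v + 5\right) \frac{1}{v + \left(v + v\right) \left(v + v\right)}}{8} = \frac{\left(5 + v\right) \frac{1}{v + 2 v 2 v}}{8} = \frac{\left(5 + v\right) \frac{1}{v + 4 v^{2}}}{8} = \frac{\frac{1}{v + 4 v^{2}} \left(5 + v\right)}{8} = \frac{5 + v}{8 \left(v + 4 v^{2}\right)}$)
$\frac{1}{\left(-36 + 26\right) 29 + F{\left(P \right)}} = \frac{1}{\left(-36 + 26\right) 29 + \frac{5 + \frac{4}{3}}{8 \cdot \frac{4}{3} \left(1 + 4 \cdot \frac{4}{3}\right)}} = \frac{1}{\left(-10\right) 29 + \frac{1}{8} \cdot \frac{3}{4} \frac{1}{1 + \frac{16}{3}} \cdot \frac{19}{3}} = \frac{1}{-290 + \frac{1}{8} \cdot \frac{3}{4} \frac{1}{\frac{19}{3}} \cdot \frac{19}{3}} = \frac{1}{-290 + \frac{1}{8} \cdot \frac{3}{4} \cdot \frac{3}{19} \cdot \frac{19}{3}} = \frac{1}{-290 + \frac{3}{32}} = \frac{1}{- \frac{9277}{32}} = - \frac{32}{9277}$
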